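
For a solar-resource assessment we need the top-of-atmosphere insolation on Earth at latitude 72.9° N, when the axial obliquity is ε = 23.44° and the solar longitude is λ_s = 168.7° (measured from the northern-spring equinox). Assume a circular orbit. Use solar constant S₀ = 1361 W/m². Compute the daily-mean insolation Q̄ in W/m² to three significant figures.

Q̄ ≈ 182 W/m²

Solar declination: sin δ = sin ε · sin λ_s = sin 23.44° × sin 168.7° = 0.07795, so δ = +4.470°.
cos H₀ = −tan(+72.9°) tan(+4.470°) = -0.2541, H₀ = 1.8278 rad.
Bracket: H₀ sin φ sin δ + cos φ cos δ sin H₀ = 1.8278×0.95579×0.07795 + 0.29404×0.99696×0.96717 = 0.136178 + 0.283522 = 0.419700.
Q̄ = (S₀/π) × [bracket] = (1361/π) × 0.419700 = 181.8 W/m².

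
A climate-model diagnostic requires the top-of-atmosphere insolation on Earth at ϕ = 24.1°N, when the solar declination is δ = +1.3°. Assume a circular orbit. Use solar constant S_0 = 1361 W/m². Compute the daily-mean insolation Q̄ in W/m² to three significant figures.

cos h₀ = −tan(+24.1°) tan(+1.300°) = -0.0102, h₀ = 1.5809 rad.
Bracket: h₀ sin ϕ sin δ + cos ϕ cos δ sin h₀ = 1.5809×0.40833×0.02269 + 0.91283×0.99974×0.99995 = 0.014647 + 0.912547 = 0.927194.
Q̄ = (S_0/π) × [bracket] = (1361/π) × 0.927194 = 401.7 W/m².

Q̄ ≈ 402 W/m²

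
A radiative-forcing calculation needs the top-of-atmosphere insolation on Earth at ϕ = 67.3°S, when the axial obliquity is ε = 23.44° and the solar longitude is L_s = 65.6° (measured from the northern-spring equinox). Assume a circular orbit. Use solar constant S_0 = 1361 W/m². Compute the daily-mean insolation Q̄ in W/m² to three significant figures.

Q̄ ≈ 2.78 W/m²

Solar declination: sin δ = sin ε · sin L_s = sin 23.44° × sin 65.6° = 0.36226, so δ = +21.239°.
cos h₀ = −tan(-67.3°) tan(+21.239°) = 0.9291, h₀ = 0.3788 rad.
Bracket: h₀ sin ϕ sin δ + cos ϕ cos δ sin h₀ = 0.3788×-0.92254×0.36226 + 0.38591×0.93208×0.36978 = -0.126595 + 0.133009 = 0.006414.
Q̄ = (S_0/π) × [bracket] = (1361/π) × 0.006414 = 2.779 W/m².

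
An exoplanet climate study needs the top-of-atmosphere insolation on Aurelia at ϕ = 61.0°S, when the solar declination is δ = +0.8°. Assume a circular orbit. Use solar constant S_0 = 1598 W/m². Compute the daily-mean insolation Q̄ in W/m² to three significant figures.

Q̄ ≈ 237 W/m²

cos h₀ = −tan(-61.0°) tan(+0.800°) = 0.0252, h₀ = 1.5456 rad.
Bracket: h₀ sin ϕ sin δ + cos ϕ cos δ sin h₀ = 1.5456×-0.87462×0.01396 + 0.48481×0.99990×0.99968 = -0.018871 + 0.484606 = 0.465735.
Q̄ = (S_0/π) × [bracket] = (1598/π) × 0.465735 = 236.9 W/m².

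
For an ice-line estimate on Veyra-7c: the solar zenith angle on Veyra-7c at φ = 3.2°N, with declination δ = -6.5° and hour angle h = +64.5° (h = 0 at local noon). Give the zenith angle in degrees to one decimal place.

cos θ_z = sin φ sin δ + cos φ cos δ cos h = -0.006319 + 0.427077 = 0.420758.
θ_z = arccos(0.420758) = 65.1°.

θ_z = 65.1°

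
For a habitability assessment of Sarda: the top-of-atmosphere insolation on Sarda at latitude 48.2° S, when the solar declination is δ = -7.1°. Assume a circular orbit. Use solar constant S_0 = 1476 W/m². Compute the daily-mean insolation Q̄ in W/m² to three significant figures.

cos h₀ = −tan(-48.2°) tan(-7.100°) = -0.1393, h₀ = 1.7106 rad.
Bracket: h₀ sin ϕ sin δ + cos ϕ cos δ sin h₀ = 1.7106×-0.74548×-0.12360 + 0.66653×0.99233×0.99025 = 0.157617 + 0.654969 = 0.812586.
Q̄ = (S_0/π) × [bracket] = (1476/π) × 0.812586 = 381.8 W/m².

Q̄ ≈ 382 W/m²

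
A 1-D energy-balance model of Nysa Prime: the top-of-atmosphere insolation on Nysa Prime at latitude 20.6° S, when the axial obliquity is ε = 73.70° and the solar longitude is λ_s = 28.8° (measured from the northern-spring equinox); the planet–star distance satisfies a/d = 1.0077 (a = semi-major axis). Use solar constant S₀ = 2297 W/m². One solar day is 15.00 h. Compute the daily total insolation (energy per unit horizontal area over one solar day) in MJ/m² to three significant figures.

23.7 MJ/m²

Solar declination: sin δ = sin ε · sin λ_s = sin 73.70° × sin 28.8° = 0.46239, so δ = +27.541°.
cos H₀ = −tan(-20.6°) tan(+27.541°) = 0.1960, H₀ = 1.3735 rad.
Bracket: H₀ sin φ sin δ + cos φ cos δ sin H₀ = 1.3735×-0.35184×0.46239 + 0.93606×0.88668×0.98060 = -0.223451 + 0.813884 = 0.590433.
Inverse-square distance factor (a/d)² = 1.0077² = 1.015459.
Q̄ = (S₀/π) × 1.015459 × [bracket] = (2297/π) × 1.015459 × 0.590433 = 438.37 W/m².
Daily total = Q̄ × 15.00 h × 3600 s/h = 438.37 × 15.00 × 3600 / 10⁶ = 23.67 MJ/m².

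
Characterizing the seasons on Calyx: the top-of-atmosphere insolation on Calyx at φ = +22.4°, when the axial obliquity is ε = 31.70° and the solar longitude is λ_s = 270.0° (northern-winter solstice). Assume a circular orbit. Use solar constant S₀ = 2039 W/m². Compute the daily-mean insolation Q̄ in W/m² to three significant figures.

Q̄ ≈ 323 W/m²

Solar declination: sin δ = sin ε · sin λ_s = sin 31.70° × sin 270.0° = -0.52547, so δ = -31.700°.
cos H₀ = −tan(+22.4°) tan(-31.700°) = 0.2546, H₀ = 1.3134 rad.
Bracket: H₀ sin φ sin δ + cos φ cos δ sin H₀ = 1.3134×0.38107×-0.52547 + 0.92455×0.85081×0.96706 = -0.262996 + 0.760705 = 0.497709.
Q̄ = (S₀/π) × [bracket] = (2039/π) × 0.497709 = 323.0 W/m².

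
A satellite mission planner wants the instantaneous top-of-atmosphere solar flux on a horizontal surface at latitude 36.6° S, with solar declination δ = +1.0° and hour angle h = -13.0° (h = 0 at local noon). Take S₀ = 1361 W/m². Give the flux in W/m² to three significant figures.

cos θ_z = sin φ sin δ + cos φ cos δ cos h = -0.010406 + 0.782122 = 0.771716.
Flux = S₀ · cos θ_z = 1361 × 0.771716 = 1050 W/m².

1.05e+03 W/m²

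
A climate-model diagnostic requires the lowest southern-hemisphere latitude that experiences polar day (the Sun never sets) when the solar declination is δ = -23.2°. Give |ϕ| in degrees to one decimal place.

|ϕ| = 66.8°

Polar day requires cos h₀ = −tan ϕ tan δ ≤ −1, i.e. tan ϕ tan δ ≥ 1.
The boundary is |tan ϕ| · |tan δ| = 1, so |ϕ| = 90° − |δ| = 90° − 23.2° = 66.8° in the southern hemisphere.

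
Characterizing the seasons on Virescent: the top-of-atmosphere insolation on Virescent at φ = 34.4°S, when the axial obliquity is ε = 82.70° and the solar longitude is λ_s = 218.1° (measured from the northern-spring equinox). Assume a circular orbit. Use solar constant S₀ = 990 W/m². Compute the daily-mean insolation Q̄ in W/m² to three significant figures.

Q̄ ≈ 406 W/m²

Solar declination: sin δ = sin ε · sin λ_s = sin 82.70° × sin 218.1° = -0.61203, so δ = -37.737°.
cos H₀ = −tan(-34.4°) tan(-37.737°) = -0.5299, H₀ = 2.1293 rad.
Bracket: H₀ sin φ sin δ + cos φ cos δ sin H₀ = 2.1293×-0.56497×-0.61203 + 0.82511×0.79083×0.84805 = 0.736266 + 0.553371 = 1.289637.
Q̄ = (S₀/π) × [bracket] = (990/π) × 1.289637 = 406.4 W/m².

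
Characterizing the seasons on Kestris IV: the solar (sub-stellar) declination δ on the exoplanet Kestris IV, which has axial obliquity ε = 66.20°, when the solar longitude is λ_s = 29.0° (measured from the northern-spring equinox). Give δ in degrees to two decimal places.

sin δ = sin ε · sin λ_s = sin 66.20° × sin 29.0° = 0.443581.
δ = arcsin(0.443581) = +26.33°.

δ = +26.33°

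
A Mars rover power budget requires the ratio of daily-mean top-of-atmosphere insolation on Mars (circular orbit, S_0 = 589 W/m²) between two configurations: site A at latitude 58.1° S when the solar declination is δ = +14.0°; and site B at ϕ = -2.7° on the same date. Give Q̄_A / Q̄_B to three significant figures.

— Configuration A (ϕ=-58.1°):
cos h₀ = −tan(-58.1°) tan(+14.000°) = 0.4006, h₀ = 1.1587 rad.
Bracket: h₀ sin ϕ sin δ + cos ϕ cos δ sin h₀ = 1.1587×-0.84897×0.24192 + 0.52844×0.97030×0.91627 = -0.237977 + 0.469813 = 0.231836.
Q̄ = (S_0/π) × [bracket] = (589/π) × 0.231836 = 43.466 W/m².
— Configuration B (ϕ=-2.7°):
cos h₀ = −tan(-2.7°) tan(+14.000°) = 0.0118, h₀ = 1.5590 rad.
Bracket: h₀ sin ϕ sin δ + cos ϕ cos δ sin h₀ = 1.5590×-0.04711×0.24192 + 0.99889×0.97030×0.99993 = -0.017768 + 0.969155 = 0.951387.
Q̄ = (S_0/π) × [bracket] = (589/π) × 0.951387 = 178.37 W/m².
Ratio Q̄_A / Q̄_B = 43.466 / 178.37 = 0.2437.

Q̄_A / Q̄_B ≈ 0.244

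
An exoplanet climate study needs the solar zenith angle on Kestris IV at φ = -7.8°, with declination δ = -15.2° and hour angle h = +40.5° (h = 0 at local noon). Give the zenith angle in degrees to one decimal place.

θ_z = 40.3°

cos θ_z = sin φ sin δ + cos φ cos δ cos h = 0.035583 + 0.727015 = 0.762598.
θ_z = arccos(0.762598) = 40.3°.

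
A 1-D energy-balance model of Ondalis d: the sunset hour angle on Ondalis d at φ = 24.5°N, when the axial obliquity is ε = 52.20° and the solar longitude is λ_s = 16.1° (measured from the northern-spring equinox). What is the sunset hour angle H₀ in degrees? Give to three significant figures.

H₀ = 95.9°

Solar declination: sin δ = sin ε · sin λ_s = sin 52.20° × sin 16.1° = 0.21912, so δ = +12.657°.
cos H₀ = −tan φ · tan δ = −tan(+24.5°) × tan(+12.657°) = -0.1023, so H₀ = 1.6733 rad = 95.87°.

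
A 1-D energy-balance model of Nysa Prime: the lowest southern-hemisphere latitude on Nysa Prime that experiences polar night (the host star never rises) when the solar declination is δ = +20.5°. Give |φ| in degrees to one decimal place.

|φ| = 69.5°

Polar night requires cos H₀ = −tan φ tan δ ≥ 1, i.e. tan φ tan δ ≤ −1.
The boundary is |tan φ| · |tan δ| = 1, so |φ| = 90° − |δ| = 90° − 20.5° = 69.5° in the southern hemisphere.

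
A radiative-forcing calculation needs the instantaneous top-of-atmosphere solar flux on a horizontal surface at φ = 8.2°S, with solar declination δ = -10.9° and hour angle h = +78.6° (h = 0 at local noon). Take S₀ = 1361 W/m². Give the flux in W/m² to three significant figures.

298 W/m²

cos θ_z = sin φ sin δ + cos φ cos δ cos h = 0.026970 + 0.192107 = 0.219077.
Flux = S₀ · cos θ_z = 1361 × 0.219077 = 298.2 W/m².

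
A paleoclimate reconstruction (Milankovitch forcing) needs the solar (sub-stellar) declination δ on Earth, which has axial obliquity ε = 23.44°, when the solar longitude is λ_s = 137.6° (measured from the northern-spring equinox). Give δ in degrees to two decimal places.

sin δ = sin ε · sin λ_s = sin 23.44° × sin 137.6° = 0.268230.
δ = arcsin(0.268230) = +15.56°.

δ = +15.56°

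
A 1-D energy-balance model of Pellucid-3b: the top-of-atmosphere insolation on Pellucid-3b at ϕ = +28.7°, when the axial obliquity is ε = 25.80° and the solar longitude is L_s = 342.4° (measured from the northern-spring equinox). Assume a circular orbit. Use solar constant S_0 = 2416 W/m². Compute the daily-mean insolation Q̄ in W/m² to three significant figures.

Q̄ ≈ 594 W/m²

Solar declination: sin δ = sin ε · sin L_s = sin 25.80° × sin 342.4° = -0.13160, so δ = -7.562°.
cos h₀ = −tan(+28.7°) tan(-7.562°) = 0.0727, h₀ = 1.4981 rad.
Bracket: h₀ sin ϕ sin δ + cos ϕ cos δ sin h₀ = 1.4981×0.48022×-0.13160 + 0.87715×0.99130×0.99736 = -0.094675 + 0.867223 = 0.772548.
Q̄ = (S_0/π) × [bracket] = (2416/π) × 0.772548 = 594.1 W/m².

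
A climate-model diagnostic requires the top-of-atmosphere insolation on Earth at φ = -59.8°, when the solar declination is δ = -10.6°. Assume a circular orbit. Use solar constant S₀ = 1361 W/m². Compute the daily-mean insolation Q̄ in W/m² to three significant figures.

cos H₀ = −tan(-59.8°) tan(-10.600°) = -0.3215, H₀ = 1.8982 rad.
Bracket: H₀ sin φ sin δ + cos φ cos δ sin H₀ = 1.8982×-0.86427×-0.18395 + 0.50302×0.98294×0.94689 = 0.301781 + 0.468179 = 0.769960.
Q̄ = (S₀/π) × [bracket] = (1361/π) × 0.769960 = 333.6 W/m².

Q̄ ≈ 334 W/m²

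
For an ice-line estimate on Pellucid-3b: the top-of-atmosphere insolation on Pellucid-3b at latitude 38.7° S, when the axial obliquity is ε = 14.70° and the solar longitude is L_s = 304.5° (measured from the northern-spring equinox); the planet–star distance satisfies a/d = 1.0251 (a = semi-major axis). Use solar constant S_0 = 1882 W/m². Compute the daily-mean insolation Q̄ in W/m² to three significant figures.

Q̄ ≈ 617 W/m²

Solar declination: sin δ = sin ε · sin L_s = sin 14.70° × sin 304.5° = -0.20913, so δ = -12.071°.
cos h₀ = −tan(-38.7°) tan(-12.071°) = -0.1713, h₀ = 1.7430 rad.
Bracket: h₀ sin ϕ sin δ + cos ϕ cos δ sin h₀ = 1.7430×-0.62524×-0.20913 + 0.78043×0.97789×0.98521 = 0.227908 + 0.751887 = 0.979795.
Inverse-square distance factor (a/d)² = 1.0251² = 1.050830.
Q̄ = (S_0/π) × 1.050830 × [bracket] = (1882/π) × 1.050830 × 0.979795 = 616.8 W/m².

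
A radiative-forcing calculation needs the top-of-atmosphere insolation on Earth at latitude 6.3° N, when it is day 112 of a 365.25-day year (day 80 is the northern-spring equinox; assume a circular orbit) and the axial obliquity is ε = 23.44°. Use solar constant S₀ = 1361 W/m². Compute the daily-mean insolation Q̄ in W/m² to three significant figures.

Q̄ ≈ 437 W/m²

Solar longitude: λ_s = 360° × (112 − 80)/365.25 = 31.540°.
sin δ = sin 23.44° × sin 31.540° = 0.20808, so δ = +12.010°.
cos H₀ = −tan(+6.3°) tan(+12.010°) = -0.0235, H₀ = 1.5943 rad.
Bracket: H₀ sin φ sin δ + cos φ cos δ sin H₀ = 1.5943×0.10973×0.20808 + 0.99396×0.97811×0.99972 = 0.036402 + 0.971930 = 1.008332.
Q̄ = (S₀/π) × [bracket] = (1361/π) × 1.008332 = 436.8 W/m².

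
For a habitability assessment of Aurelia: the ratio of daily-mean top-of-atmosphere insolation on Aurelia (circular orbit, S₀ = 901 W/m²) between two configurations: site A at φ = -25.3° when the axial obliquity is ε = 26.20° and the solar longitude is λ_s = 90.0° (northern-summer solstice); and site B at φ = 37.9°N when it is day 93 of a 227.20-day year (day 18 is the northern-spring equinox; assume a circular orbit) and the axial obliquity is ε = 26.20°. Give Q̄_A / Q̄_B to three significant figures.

Q̄_A / Q̄_B ≈ 0.471

— Configuration A (φ=-25.3°):
Solar declination: sin δ = sin ε · sin λ_s = sin 26.20° × sin 90.0° = 0.44151, so δ = +26.200°.
cos H₀ = −tan(-25.3°) tan(+26.200°) = 0.2326, H₀ = 1.3361 rad.
Bracket: H₀ sin φ sin δ + cos φ cos δ sin H₀ = 1.3361×-0.42736×0.44151 + 0.90408×0.89726×0.97257 = -0.252100 + 0.788944 = 0.536844.
Q̄ = (S₀/π) × [bracket] = (901/π) × 0.536844 = 153.97 W/m².
— Configuration B (φ=+37.9°):
Solar longitude: λ_s = 360° × (93 − 18)/227.20 = 118.838°.
sin δ = sin 26.20° × sin 118.838° = 0.38675, so δ = +22.753°.
cos H₀ = −tan(+37.9°) tan(+22.753°) = -0.3265, H₀ = 1.9034 rad.
Bracket: H₀ sin φ sin δ + cos φ cos δ sin H₀ = 1.9034×0.61429×0.38675 + 0.78908×0.92218×0.94520 = 0.452203 + 0.687797 = 1.140000.
Q̄ = (S₀/π) × [bracket] = (901/π) × 1.140000 = 326.95 W/m².
Ratio Q̄_A / Q̄_B = 153.97 / 326.95 = 0.4709.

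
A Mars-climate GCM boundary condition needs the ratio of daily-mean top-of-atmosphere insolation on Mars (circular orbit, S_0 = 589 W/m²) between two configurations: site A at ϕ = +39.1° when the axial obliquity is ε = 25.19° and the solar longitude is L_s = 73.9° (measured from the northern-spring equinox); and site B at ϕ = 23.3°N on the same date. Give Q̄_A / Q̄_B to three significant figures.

— Configuration A (ϕ=+39.1°):
Solar declination: sin δ = sin ε · sin L_s = sin 25.19° × sin 73.9° = 0.40893, so δ = +24.138°.
cos h₀ = −tan(+39.1°) tan(+24.138°) = -0.3642, h₀ = 1.9435 rad.
Bracket: h₀ sin ϕ sin δ + cos ϕ cos δ sin h₀ = 1.9435×0.63068×0.40893 + 0.77605×0.91257×0.93133 = 0.501236 + 0.659568 = 1.160804.
Q̄ = (S_0/π) × [bracket] = (589/π) × 1.160804 = 217.63 W/m².
— Configuration B (ϕ=+23.3°):
cos h₀ = −tan(+23.3°) tan(+24.138°) = -0.1930, h₀ = 1.7650 rad.
Bracket: h₀ sin ϕ sin δ + cos ϕ cos δ sin h₀ = 1.7650×0.39555×0.40893 + 0.91845×0.91257×0.98120 = 0.285493 + 0.822393 = 1.107886.
Q̄ = (S_0/π) × [bracket] = (589/π) × 1.107886 = 207.71 W/m².
Ratio Q̄_A / Q̄_B = 217.63 / 207.71 = 1.048.

Q̄_A / Q̄_B ≈ 1.05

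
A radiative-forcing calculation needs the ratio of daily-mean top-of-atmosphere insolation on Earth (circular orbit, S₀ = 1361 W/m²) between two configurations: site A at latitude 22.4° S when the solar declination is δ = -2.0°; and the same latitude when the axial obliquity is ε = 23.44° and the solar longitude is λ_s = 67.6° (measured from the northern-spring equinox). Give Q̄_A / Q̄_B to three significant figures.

Q̄_A / Q̄_B ≈ 1.45

— Configuration A (φ=-22.4°):
cos H₀ = −tan(-22.4°) tan(-2.000°) = -0.0144, H₀ = 1.5852 rad.
Bracket: H₀ sin φ sin δ + cos φ cos δ sin H₀ = 1.5852×-0.38107×-0.03490 + 0.92455×0.99939×0.99990 = 0.021082 + 0.923894 = 0.944976.
Q̄ = (S₀/π) × [bracket] = (1361/π) × 0.944976 = 409.38 W/m².
— Configuration B (φ=-22.4°):
Solar declination: sin δ = sin ε · sin λ_s = sin 23.44° × sin 67.6° = 0.36777, so δ = +21.578°.
cos H₀ = −tan(-22.4°) tan(+21.578°) = 0.1630, H₀ = 1.4071 rad.
Bracket: H₀ sin φ sin δ + cos φ cos δ sin H₀ = 1.4071×-0.38107×0.36777 + 0.92455×0.92992×0.98662 = -0.197200 + 0.848254 = 0.651054.
Q̄ = (S₀/π) × [bracket] = (1361/π) × 0.651054 = 282.05 W/m².
Ratio Q̄_A / Q̄_B = 409.38 / 282.05 = 1.451.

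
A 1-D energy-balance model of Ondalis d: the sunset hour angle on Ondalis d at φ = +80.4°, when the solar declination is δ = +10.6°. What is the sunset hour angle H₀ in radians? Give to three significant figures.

H₀ = 3.14 rad

Sunrise equation: cos H₀ = −tan φ · tan δ = -1.1065 ≤ −1, so the host star never sets (polar day) and H₀ = π.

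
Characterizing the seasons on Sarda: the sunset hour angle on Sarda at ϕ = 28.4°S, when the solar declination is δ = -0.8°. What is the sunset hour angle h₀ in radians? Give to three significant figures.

h₀ = 1.58 rad

cos h₀ = −tan ϕ · tan δ = −tan(-28.4°) × tan(-0.800°) = -0.0076, so h₀ = 1.5783 rad = 90.43°.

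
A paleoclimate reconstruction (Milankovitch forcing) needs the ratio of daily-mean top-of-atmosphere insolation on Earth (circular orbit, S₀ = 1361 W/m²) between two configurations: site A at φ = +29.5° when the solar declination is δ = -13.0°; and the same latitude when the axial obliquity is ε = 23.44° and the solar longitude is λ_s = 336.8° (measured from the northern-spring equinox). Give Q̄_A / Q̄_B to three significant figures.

Q̄_A / Q̄_B ≈ 0.918

— Configuration A (φ=+29.5°):
cos H₀ = −tan(+29.5°) tan(-13.000°) = 0.1306, H₀ = 1.4398 rad.
Bracket: H₀ sin φ sin δ + cos φ cos δ sin H₀ = 1.4398×0.49242×-0.22495 + 0.87036×0.97437×0.99143 = -0.159486 + 0.840785 = 0.681299.
Q̄ = (S₀/π) × [bracket] = (1361/π) × 0.681299 = 295.15 W/m².
— Configuration B (φ=+29.5°):
Solar declination: sin δ = sin ε · sin λ_s = sin 23.44° × sin 336.8° = -0.15671, so δ = -9.016°.
cos H₀ = −tan(+29.5°) tan(-9.016°) = 0.0898, H₀ = 1.4809 rad.
Bracket: H₀ sin φ sin δ + cos φ cos δ sin H₀ = 1.4809×0.49242×-0.15671 + 0.87036×0.98765×0.99596 = -0.114277 + 0.856138 = 0.741861.
Q̄ = (S₀/π) × [bracket] = (1361/π) × 0.741861 = 321.39 W/m².
Ratio Q̄_A / Q̄_B = 295.15 / 321.39 = 0.9184.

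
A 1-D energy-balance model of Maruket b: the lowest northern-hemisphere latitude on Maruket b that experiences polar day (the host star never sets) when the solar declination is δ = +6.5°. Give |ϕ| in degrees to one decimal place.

Polar day requires cos h₀ = −tan ϕ tan δ ≤ −1, i.e. tan ϕ tan δ ≥ 1.
The boundary is |tan ϕ| · |tan δ| = 1, so |ϕ| = 90° − |δ| = 90° − 6.5° = 83.5° in the northern hemisphere.

|ϕ| = 83.5°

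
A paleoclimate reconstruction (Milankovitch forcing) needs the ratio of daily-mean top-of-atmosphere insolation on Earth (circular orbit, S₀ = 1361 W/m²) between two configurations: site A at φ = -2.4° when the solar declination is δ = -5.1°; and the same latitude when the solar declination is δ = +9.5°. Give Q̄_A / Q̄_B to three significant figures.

Q̄_A / Q̄_B ≈ 1.03

— Configuration A (φ=-2.4°):
cos H₀ = −tan(-2.4°) tan(-5.100°) = -0.0037, H₀ = 1.5745 rad.
Bracket: H₀ sin φ sin δ + cos φ cos δ sin H₀ = 1.5745×-0.04188×-0.08889 + 0.99912×0.99604×0.99999 = 0.005861 + 0.995154 = 1.001015.
Q̄ = (S₀/π) × [bracket] = (1361/π) × 1.001015 = 433.66 W/m².
— Configuration B (φ=-2.4°):
cos H₀ = −tan(-2.4°) tan(+9.500°) = 0.0070, H₀ = 1.5638 rad.
Bracket: H₀ sin φ sin δ + cos φ cos δ sin H₀ = 1.5638×-0.04188×0.16505 + 0.99912×0.98629×0.99998 = -0.010809 + 0.985402 = 0.974593.
Q̄ = (S₀/π) × [bracket] = (1361/π) × 0.974593 = 422.21 W/m².
Ratio Q̄_A / Q̄_B = 433.66 / 422.21 = 1.027.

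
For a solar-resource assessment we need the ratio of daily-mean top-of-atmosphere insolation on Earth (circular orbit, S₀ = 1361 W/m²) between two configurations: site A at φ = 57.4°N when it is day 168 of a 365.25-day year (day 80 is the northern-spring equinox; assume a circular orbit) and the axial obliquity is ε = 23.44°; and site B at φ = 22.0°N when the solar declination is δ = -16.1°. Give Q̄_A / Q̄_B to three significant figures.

— Configuration A (φ=+57.4°):
Solar longitude: λ_s = 360° × (168 − 80)/365.25 = 86.735°.
sin δ = sin 23.44° × sin 86.735° = 0.39714, so δ = +23.400°.
cos H₀ = −tan(+57.4°) tan(+23.400°) = -0.6766, H₀ = 2.3140 rad.
Bracket: H₀ sin φ sin δ + cos φ cos δ sin H₀ = 2.3140×0.84245×0.39714 + 0.53877×0.91776×0.73631 = 0.774196 + 0.364077 = 1.138273.
Q̄ = (S₀/π) × [bracket] = (1361/π) × 1.138273 = 493.12 W/m².
— Configuration B (φ=+22.0°):
cos H₀ = −tan(+22.0°) tan(-16.100°) = 0.1166, H₀ = 1.4539 rad.
Bracket: H₀ sin φ sin δ + cos φ cos δ sin H₀ = 1.4539×0.37461×-0.27731 + 0.92718×0.96078×0.99318 = -0.151036 + 0.884741 = 0.733705.
Q̄ = (S₀/π) × [bracket] = (1361/π) × 0.733705 = 317.86 W/m².
Ratio Q̄_A / Q̄_B = 493.12 / 317.86 = 1.551.

Q̄_A / Q̄_B ≈ 1.55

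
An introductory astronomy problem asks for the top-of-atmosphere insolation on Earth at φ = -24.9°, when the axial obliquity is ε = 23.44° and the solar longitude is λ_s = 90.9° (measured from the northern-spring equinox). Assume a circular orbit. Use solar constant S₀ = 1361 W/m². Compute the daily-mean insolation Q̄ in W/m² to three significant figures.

Solar declination: sin δ = sin ε · sin λ_s = sin 23.44° × sin 90.9° = 0.39774, so δ = +23.437°.
cos H₀ = −tan(-24.9°) tan(+23.437°) = 0.2012, H₀ = 1.3682 rad.
Bracket: H₀ sin φ sin δ + cos φ cos δ sin H₀ = 1.3682×-0.42104×0.39774 + 0.90704×0.91750×0.97954 = -0.229125 + 0.815182 = 0.586057.
Q̄ = (S₀/π) × [bracket] = (1361/π) × 0.586057 = 253.9 W/m².

Q̄ ≈ 254 W/m²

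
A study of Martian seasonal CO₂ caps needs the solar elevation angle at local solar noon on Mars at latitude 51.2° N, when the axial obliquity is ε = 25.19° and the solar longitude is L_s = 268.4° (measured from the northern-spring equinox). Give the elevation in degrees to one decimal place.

13.6°

Solar declination: sin δ = sin ε · sin L_s = sin 25.19° × sin 268.4° = -0.42546, so δ = -25.179°.
At local noon the hour angle is zero, so the zenith angle equals |ϕ − δ| = |+51.2° − (-25.179°)| = 76.379°.
Elevation = 90° − 76.379° = 13.6°.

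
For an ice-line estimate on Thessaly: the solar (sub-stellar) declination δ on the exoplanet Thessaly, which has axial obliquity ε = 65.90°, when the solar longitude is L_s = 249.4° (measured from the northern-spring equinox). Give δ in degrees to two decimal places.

sin δ = sin ε · sin L_s = sin 65.90° × sin 249.4° = -0.854467.
δ = arcsin(-0.854467) = -58.70°.

δ = -58.70°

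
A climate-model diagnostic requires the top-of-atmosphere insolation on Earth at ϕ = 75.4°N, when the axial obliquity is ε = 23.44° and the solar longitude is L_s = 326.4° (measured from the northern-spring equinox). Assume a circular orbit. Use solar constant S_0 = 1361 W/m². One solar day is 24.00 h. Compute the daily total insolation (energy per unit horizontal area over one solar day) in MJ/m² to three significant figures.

0.427 MJ/m²

Solar declination: sin δ = sin ε · sin L_s = sin 23.44° × sin 326.4° = -0.22013, so δ = -12.717°.
cos h₀ = −tan(+75.4°) tan(-12.717°) = 0.8664, h₀ = 0.5229 rad.
Bracket: h₀ sin ϕ sin δ + cos ϕ cos δ sin h₀ = 0.5229×0.96771×-0.22013 + 0.25207×0.97547×0.49943 = -0.111389 + 0.122803 = 0.011414.
Q̄ = (S_0/π) × [bracket] = (1361/π) × 0.011414 = 4.9448 W/m².
Daily total = Q̄ × 24.00 h × 3600 s/h = 4.9448 × 24.00 × 3600 / 10⁶ = 0.4272 MJ/m².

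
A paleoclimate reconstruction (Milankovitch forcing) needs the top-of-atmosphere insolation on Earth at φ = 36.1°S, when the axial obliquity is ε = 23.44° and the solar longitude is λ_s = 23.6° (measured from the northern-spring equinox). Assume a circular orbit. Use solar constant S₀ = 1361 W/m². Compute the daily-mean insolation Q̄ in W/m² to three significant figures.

Q̄ ≈ 284 W/m²

Solar declination: sin δ = sin ε · sin λ_s = sin 23.44° × sin 23.6° = 0.15925, so δ = +9.164°.
cos H₀ = −tan(-36.1°) tan(+9.164°) = 0.1176, H₀ = 1.4529 rad.
Bracket: H₀ sin φ sin δ + cos φ cos δ sin H₀ = 1.4529×-0.58920×0.15925 + 0.80799×0.98724×0.99306 = -0.136326 + 0.792144 = 0.655818.
Q̄ = (S₀/π) × [bracket] = (1361/π) × 0.655818 = 284.1 W/m².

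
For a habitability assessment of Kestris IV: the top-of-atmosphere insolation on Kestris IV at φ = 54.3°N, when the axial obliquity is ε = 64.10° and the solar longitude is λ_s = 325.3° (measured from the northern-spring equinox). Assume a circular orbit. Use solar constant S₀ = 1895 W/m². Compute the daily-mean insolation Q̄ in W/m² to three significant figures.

Solar declination: sin δ = sin ε · sin λ_s = sin 64.10° × sin 325.3° = -0.51210, so δ = -30.804°.
cos H₀ = −tan(+54.3°) tan(-30.804°) = 0.8297, H₀ = 0.5922 rad.
Bracket: H₀ sin φ sin δ + cos φ cos δ sin H₀ = 0.5922×0.81208×-0.51210 + 0.58354×0.85893×0.55819 = -0.246276 + 0.279776 = 0.033500.
Q̄ = (S₀/π) × [bracket] = (1895/π) × 0.033500 = 20.21 W/m².

Q̄ ≈ 20.2 W/m²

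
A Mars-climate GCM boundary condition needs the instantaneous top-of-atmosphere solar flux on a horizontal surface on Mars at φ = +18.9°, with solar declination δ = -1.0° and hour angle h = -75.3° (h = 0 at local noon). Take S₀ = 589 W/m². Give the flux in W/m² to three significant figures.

cos θ_z = sin φ sin δ + cos φ cos δ cos h = -0.005653 + 0.240040 = 0.234387.
Flux = S₀ · cos θ_z = 589 × 0.234387 = 138.1 W/m².

138 W/m²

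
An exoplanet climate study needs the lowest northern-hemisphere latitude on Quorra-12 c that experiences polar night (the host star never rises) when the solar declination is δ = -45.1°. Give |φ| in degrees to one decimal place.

Polar night requires cos H₀ = −tan φ tan δ ≥ 1, i.e. tan φ tan δ ≤ −1.
The boundary is |tan φ| · |tan δ| = 1, so |φ| = 90° − |δ| = 90° − 45.1° = 44.9° in the northern hemisphere.

|φ| = 44.9°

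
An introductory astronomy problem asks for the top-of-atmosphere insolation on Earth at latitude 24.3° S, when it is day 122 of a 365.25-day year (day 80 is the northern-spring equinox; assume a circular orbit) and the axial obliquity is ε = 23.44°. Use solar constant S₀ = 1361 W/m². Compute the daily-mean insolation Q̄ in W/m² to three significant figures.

Q̄ ≈ 310 W/m²

Solar longitude: λ_s = 360° × (122 − 80)/365.25 = 41.396°.
sin δ = sin 23.44° × sin 41.396° = 0.26304, so δ = +15.251°.
cos H₀ = −tan(-24.3°) tan(+15.251°) = 0.1231, H₀ = 1.4474 rad.
Bracket: H₀ sin φ sin δ + cos φ cos δ sin H₀ = 1.4474×-0.41151×0.26304 + 0.91140×0.96478×0.99239 = -0.156672 + 0.872609 = 0.715937.
Q̄ = (S₀/π) × [bracket] = (1361/π) × 0.715937 = 310.2 W/m².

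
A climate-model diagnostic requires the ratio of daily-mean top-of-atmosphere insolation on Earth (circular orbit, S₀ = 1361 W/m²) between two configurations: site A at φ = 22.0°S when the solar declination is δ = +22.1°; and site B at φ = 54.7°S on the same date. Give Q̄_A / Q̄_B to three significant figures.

— Configuration A (φ=-22.0°):
cos H₀ = −tan(-22.0°) tan(+22.100°) = 0.1641, H₀ = 1.4060 rad.
Bracket: H₀ sin φ sin δ + cos φ cos δ sin H₀ = 1.4060×-0.37461×0.37622 + 0.92718×0.92653×0.98645 = -0.198156 + 0.847420 = 0.649264.
Q̄ = (S₀/π) × [bracket] = (1361/π) × 0.649264 = 281.27 W/m².
— Configuration B (φ=-54.7°):
cos H₀ = −tan(-54.7°) tan(+22.100°) = 0.5735, H₀ = 0.9600 rad.
Bracket: H₀ sin φ sin δ + cos φ cos δ sin H₀ = 0.9600×-0.81614×0.37622 + 0.57786×0.92653×0.81921 = -0.294766 + 0.438609 = 0.143843.
Q̄ = (S₀/π) × [bracket] = (1361/π) × 0.143843 = 62.316 W/m².
Ratio Q̄_A / Q̄_B = 281.27 / 62.316 = 4.514.

Q̄_A / Q̄_B ≈ 4.51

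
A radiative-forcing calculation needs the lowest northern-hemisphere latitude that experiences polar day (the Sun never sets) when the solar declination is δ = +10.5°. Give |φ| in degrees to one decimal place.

Polar day requires cos H₀ = −tan φ tan δ ≤ −1, i.e. tan φ tan δ ≥ 1.
The boundary is |tan φ| · |tan δ| = 1, so |φ| = 90° − |δ| = 90° − 10.5° = 79.5° in the northern hemisphere.

|φ| = 79.5°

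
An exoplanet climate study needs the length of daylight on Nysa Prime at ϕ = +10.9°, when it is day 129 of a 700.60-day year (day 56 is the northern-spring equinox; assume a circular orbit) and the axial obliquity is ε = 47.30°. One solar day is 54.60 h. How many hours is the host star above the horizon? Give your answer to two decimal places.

28.98 h

Solar longitude: L_s = 360° × (129 − 56)/700.60 = 37.511°.
sin δ = sin 47.30° × sin 37.511° = 0.44750, so δ = +26.583°.
cos h₀ = −tan ϕ · tan δ = −tan(+10.9°) × tan(+26.583°) = -0.0964, so h₀ = 1.6673 rad = 95.53°.
Daylight = 2h₀/(2π) × 54.60 h = (1.6673/π) × 54.60 = 28.98 h.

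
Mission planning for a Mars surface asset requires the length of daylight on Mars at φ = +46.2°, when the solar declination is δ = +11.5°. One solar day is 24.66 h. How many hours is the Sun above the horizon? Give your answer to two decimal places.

cos H₀ = −tan φ · tan δ = −tan(+46.2°) × tan(+11.500°) = -0.2122, so H₀ = 1.7846 rad = 102.25°.
Daylight = 2H₀/(2π) × 24.66 h = (1.7846/π) × 24.66 = 14.01 h.

14.01 h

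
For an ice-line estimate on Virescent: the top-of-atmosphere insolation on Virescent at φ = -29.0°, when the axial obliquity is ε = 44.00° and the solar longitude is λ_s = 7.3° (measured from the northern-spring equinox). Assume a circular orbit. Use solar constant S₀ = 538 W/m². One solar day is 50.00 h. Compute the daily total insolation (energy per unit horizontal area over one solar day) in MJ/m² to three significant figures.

Solar declination: sin δ = sin ε · sin λ_s = sin 44.00° × sin 7.3° = 0.08827, so δ = +5.064°.
cos H₀ = −tan(-29.0°) tan(+5.064°) = 0.0491, H₀ = 1.5217 rad.
Bracket: H₀ sin φ sin δ + cos φ cos δ sin H₀ = 1.5217×-0.48481×0.08827 + 0.87462×0.99610×0.99879 = -0.065120 + 0.870155 = 0.805035.
Q̄ = (S₀/π) × [bracket] = (538/π) × 0.805035 = 137.86 W/m².
Daily total = Q̄ × 50.00 h × 3600 s/h = 137.86 × 50.00 × 3600 / 10⁶ = 24.81 MJ/m².

24.8 MJ/m²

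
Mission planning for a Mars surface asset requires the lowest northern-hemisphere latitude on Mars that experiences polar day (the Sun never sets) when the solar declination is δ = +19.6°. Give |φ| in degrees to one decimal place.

|φ| = 70.4°

Polar day requires cos H₀ = −tan φ tan δ ≤ −1, i.e. tan φ tan δ ≥ 1.
The boundary is |tan φ| · |tan δ| = 1, so |φ| = 90° − |δ| = 90° − 19.6° = 70.4° in the northern hemisphere.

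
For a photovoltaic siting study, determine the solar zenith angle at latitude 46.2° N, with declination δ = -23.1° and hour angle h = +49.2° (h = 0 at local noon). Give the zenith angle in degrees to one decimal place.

cos θ_z = sin φ sin δ + cos φ cos δ cos h = -0.283173 + 0.415999 = 0.132826.
θ_z = arccos(0.132826) = 82.4°.

θ_z = 82.4°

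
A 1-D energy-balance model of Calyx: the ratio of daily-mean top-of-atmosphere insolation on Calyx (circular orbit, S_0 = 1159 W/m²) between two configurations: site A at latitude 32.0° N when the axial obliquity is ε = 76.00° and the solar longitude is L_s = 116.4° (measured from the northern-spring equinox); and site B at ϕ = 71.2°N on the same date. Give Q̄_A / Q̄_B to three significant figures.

— Configuration A (ϕ=+32.0°):
Solar declination: sin δ = sin ε · sin L_s = sin 76.00° × sin 116.4° = 0.86911, so δ = +60.355°.
cos h₀ = −tan(+32.0°) tan(+60.355°) = -1.0980 ≤ −1 ⇒ polar day, h₀ = π.
Bracket: h₀ sin ϕ sin δ + cos ϕ cos δ sin h₀ = 3.1416×0.52992×0.86911 + 0.84805×0.49463×0.00000 = 1.446891 + 0.000000 = 1.446891.
Q̄ = (S_0/π) × [bracket] = (1159/π) × 1.446891 = 533.79 W/m².
— Configuration B (ϕ=+71.2°):
cos h₀ = −tan(+71.2°) tan(+60.355°) = -5.1614 ≤ −1 ⇒ polar day, h₀ = π.
Bracket: h₀ sin ϕ sin δ + cos ϕ cos δ sin h₀ = 3.1416×0.94665×0.86911 + 0.32227×0.49463×0.00000 = 2.584729 + 0.000000 = 2.584729.
Q̄ = (S_0/π) × [bracket] = (1159/π) × 2.584729 = 953.56 W/m².
Ratio Q̄_A / Q̄_B = 533.79 / 953.56 = 0.5598.

Q̄_A / Q̄_B ≈ 0.560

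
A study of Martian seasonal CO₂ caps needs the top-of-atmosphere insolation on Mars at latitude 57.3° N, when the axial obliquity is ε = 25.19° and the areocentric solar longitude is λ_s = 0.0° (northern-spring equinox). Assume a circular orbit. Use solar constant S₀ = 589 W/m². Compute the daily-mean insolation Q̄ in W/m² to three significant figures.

sin δ = sin 25.19° × sin 0.0° = 0.00000, so δ = +0.000°.
cos H₀ = −tan(+57.3°) tan(+0.000°) = -0.0000, H₀ = 1.5708 rad.
Bracket: H₀ sin φ sin δ + cos φ cos δ sin H₀ = 1.5708×0.84151×0.00000 + 0.54024×1.00000×1.00000 = 0.000000 + 0.540240 = 0.540240.
Q̄ = (S₀/π) × [bracket] = (589/π) × 0.540240 = 101.3 W/m².

Q̄ ≈ 101 W/m²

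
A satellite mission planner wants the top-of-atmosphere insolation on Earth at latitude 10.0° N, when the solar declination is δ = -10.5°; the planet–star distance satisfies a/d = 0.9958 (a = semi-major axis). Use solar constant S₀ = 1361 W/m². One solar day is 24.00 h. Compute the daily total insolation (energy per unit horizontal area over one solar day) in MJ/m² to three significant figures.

34.1 MJ/m²

cos H₀ = −tan(+10.0°) tan(-10.500°) = 0.0327, H₀ = 1.5381 rad.
Bracket: H₀ sin φ sin δ + cos φ cos δ sin H₀ = 1.5381×0.17365×-0.18224 + 0.98481×0.98325×0.99947 = -0.048675 + 0.967801 = 0.919126.
Inverse-square distance factor (a/d)² = 0.9958² = 0.991618.
Q̄ = (S₀/π) × 0.991618 × [bracket] = (1361/π) × 0.991618 × 0.919126 = 394.85 W/m².
Daily total = Q̄ × 24.00 h × 3600 s/h = 394.85 × 24.00 × 3600 / 10⁶ = 34.12 MJ/m².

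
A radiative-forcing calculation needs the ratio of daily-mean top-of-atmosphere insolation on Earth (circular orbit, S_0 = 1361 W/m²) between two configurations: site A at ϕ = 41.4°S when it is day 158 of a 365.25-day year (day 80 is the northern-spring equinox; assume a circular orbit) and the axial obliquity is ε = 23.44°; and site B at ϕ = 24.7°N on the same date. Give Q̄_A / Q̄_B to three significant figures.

Q̄_A / Q̄_B ≈ 0.304

— Configuration A (ϕ=-41.4°):
Solar longitude: L_s = 360° × (158 − 80)/365.25 = 76.879°.
sin δ = sin 23.44° × sin 76.879° = 0.38740, so δ = +22.793°.
cos h₀ = −tan(-41.4°) tan(+22.793°) = 0.3705, h₀ = 1.1913 rad.
Bracket: h₀ sin ϕ sin δ + cos ϕ cos δ sin h₀ = 1.1913×-0.66131×0.38740 + 0.75011×0.92191×0.92884 = -0.305201 + 0.642324 = 0.337123.
Q̄ = (S_0/π) × [bracket] = (1361/π) × 0.337123 = 146.05 W/m².
— Configuration B (ϕ=+24.7°):
cos h₀ = −tan(+24.7°) tan(+22.793°) = -0.1933, h₀ = 1.7653 rad.
Bracket: h₀ sin ϕ sin δ + cos ϕ cos δ sin h₀ = 1.7653×0.41787×0.38740 + 0.90851×0.92191×0.98114 = 0.285772 + 0.821768 = 1.107540.
Q̄ = (S_0/π) × [bracket] = (1361/π) × 1.107540 = 479.81 W/m².
Ratio Q̄_A / Q̄_B = 146.05 / 479.81 = 0.3044.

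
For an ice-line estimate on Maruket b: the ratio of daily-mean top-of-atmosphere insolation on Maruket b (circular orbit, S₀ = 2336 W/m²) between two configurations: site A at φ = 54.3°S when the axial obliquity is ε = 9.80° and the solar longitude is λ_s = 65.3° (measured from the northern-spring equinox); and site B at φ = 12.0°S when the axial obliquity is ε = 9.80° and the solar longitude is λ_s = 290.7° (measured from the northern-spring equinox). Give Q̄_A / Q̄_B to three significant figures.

— Configuration A (φ=-54.3°):
Solar declination: sin δ = sin ε · sin λ_s = sin 9.80° × sin 65.3° = 0.15464, so δ = +8.896°.
cos H₀ = −tan(-54.3°) tan(+8.896°) = 0.2178, H₀ = 1.3512 rad.
Bracket: H₀ sin φ sin δ + cos φ cos δ sin H₀ = 1.3512×-0.81208×0.15464 + 0.58354×0.98797×0.97599 = -0.169684 + 0.562678 = 0.392994.
Q̄ = (S₀/π) × [bracket] = (2336/π) × 0.392994 = 292.22 W/m².
— Configuration B (φ=-12.0°):
Solar declination: sin δ = sin ε · sin λ_s = sin 9.80° × sin 290.7° = -0.15922, so δ = -9.162°.
cos H₀ = −tan(-12.0°) tan(-9.162°) = -0.0343, H₀ = 1.6051 rad.
Bracket: H₀ sin φ sin δ + cos φ cos δ sin H₀ = 1.6051×-0.20791×-0.15922 + 0.97815×0.98724×0.99941 = 0.053134 + 0.965099 = 1.018233.
Q̄ = (S₀/π) × [bracket] = (2336/π) × 1.018233 = 757.13 W/m².
Ratio Q̄_A / Q̄_B = 292.22 / 757.13 = 0.3860.

Q̄_A / Q̄_B ≈ 0.386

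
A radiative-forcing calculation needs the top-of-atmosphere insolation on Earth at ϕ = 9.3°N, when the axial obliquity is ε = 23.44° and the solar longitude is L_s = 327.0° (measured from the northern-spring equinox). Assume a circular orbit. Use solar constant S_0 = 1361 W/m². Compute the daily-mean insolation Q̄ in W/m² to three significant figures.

Solar declination: sin δ = sin ε · sin L_s = sin 23.44° × sin 327.0° = -0.21665, so δ = -12.512°.
cos h₀ = −tan(+9.3°) tan(-12.512°) = 0.0363, h₀ = 1.5344 rad.
Bracket: h₀ sin ϕ sin δ + cos ϕ cos δ sin h₀ = 1.5344×0.16160×-0.21665 + 0.98686×0.97625×0.99934 = -0.053720 + 0.962786 = 0.909066.
Q̄ = (S_0/π) × [bracket] = (1361/π) × 0.909066 = 393.8 W/m².

Q̄ ≈ 394 W/m²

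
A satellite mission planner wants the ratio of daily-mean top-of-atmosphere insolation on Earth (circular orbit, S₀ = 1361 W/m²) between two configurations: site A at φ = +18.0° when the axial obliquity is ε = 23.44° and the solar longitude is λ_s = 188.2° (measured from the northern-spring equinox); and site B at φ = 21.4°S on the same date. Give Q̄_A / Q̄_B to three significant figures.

— Configuration A (φ=+18.0°):
Solar declination: sin δ = sin ε · sin λ_s = sin 23.44° × sin 188.2° = -0.05674, so δ = -3.252°.
cos H₀ = −tan(+18.0°) tan(-3.252°) = 0.0185, H₀ = 1.5523 rad.
Bracket: H₀ sin φ sin δ + cos φ cos δ sin H₀ = 1.5523×0.30902×-0.05674 + 0.95106×0.99839×0.99983 = -0.027218 + 0.949367 = 0.922149.
Q̄ = (S₀/π) × [bracket] = (1361/π) × 0.922149 = 399.49 W/m².
— Configuration B (φ=-21.4°):
cos H₀ = −tan(-21.4°) tan(-3.252°) = -0.0223, H₀ = 1.5931 rad.
Bracket: H₀ sin φ sin δ + cos φ cos δ sin H₀ = 1.5931×-0.36488×-0.05674 + 0.93106×0.99839×0.99975 = 0.032982 + 0.929329 = 0.962311.
Q̄ = (S₀/π) × [bracket] = (1361/π) × 0.962311 = 416.89 W/m².
Ratio Q̄_A / Q̄_B = 399.49 / 416.89 = 0.9583.

Q̄_A / Q̄_B ≈ 0.958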